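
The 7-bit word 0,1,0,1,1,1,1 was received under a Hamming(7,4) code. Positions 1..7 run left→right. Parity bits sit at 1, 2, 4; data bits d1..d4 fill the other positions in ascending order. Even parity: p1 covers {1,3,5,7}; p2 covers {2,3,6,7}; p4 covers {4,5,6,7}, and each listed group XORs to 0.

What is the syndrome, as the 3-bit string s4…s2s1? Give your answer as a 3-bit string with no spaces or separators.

010

s1 (pos 1,3,5,7): 0⊕0⊕1⊕1 = 0
s2 (pos 2,3,6,7): 1⊕0⊕1⊕1 = 1
s4 (pos 4,5,6,7): 1⊕1⊕1⊕1 = 0
Syndrome s4…s1 = 010 → error at position 2.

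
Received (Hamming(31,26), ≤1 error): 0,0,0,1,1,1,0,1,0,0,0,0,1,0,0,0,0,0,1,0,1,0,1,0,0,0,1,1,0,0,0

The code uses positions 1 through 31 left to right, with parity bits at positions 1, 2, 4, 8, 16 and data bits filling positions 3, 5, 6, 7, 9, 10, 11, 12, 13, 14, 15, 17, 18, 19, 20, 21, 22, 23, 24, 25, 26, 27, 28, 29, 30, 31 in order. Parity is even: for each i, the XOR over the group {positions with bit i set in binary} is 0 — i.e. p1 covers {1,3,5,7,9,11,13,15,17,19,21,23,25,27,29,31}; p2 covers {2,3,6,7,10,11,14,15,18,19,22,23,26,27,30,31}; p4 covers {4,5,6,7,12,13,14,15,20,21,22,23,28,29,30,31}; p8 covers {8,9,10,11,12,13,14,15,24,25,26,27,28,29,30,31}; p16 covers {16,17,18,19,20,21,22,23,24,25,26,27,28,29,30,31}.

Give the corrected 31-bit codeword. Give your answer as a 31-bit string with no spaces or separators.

s1 (pos 1,3,5,7,9,11,13,15,17,19,21,23,25,27,29,31): 0⊕0⊕1⊕0⊕0⊕0⊕1⊕0⊕0⊕1⊕1⊕1⊕0⊕1⊕0⊕0 = 0
s2 (pos 2,3,6,7,10,11,14,15,18,19,22,23,26,27,30,31): 0⊕0⊕1⊕0⊕0⊕0⊕0⊕0⊕0⊕1⊕0⊕1⊕0⊕1⊕0⊕0 = 0
s4 (pos 4,5,6,7,12,13,14,15,20,21,22,23,28,29,30,31): 1⊕1⊕1⊕0⊕0⊕1⊕0⊕0⊕0⊕1⊕0⊕1⊕1⊕0⊕0⊕0 = 1
s8 (pos 8,9,10,11,12,13,14,15,24,25,26,27,28,29,30,31): 1⊕0⊕0⊕0⊕0⊕1⊕0⊕0⊕0⊕0⊕0⊕1⊕1⊕0⊕0⊕0 = 0
s16 (pos 16,17,18,19,20,21,22,23,24,25,26,27,28,29,30,31): 0⊕0⊕0⊕1⊕0⊕1⊕0⊕1⊕0⊕0⊕0⊕1⊕1⊕0⊕0⊕0 = 1
Syndrome s16…s1 = 10100 → error at position 20.
Flip position 20: 0001110100001000001010100011000 → 0001110100001000001110100011000

0001110100001000001110100011000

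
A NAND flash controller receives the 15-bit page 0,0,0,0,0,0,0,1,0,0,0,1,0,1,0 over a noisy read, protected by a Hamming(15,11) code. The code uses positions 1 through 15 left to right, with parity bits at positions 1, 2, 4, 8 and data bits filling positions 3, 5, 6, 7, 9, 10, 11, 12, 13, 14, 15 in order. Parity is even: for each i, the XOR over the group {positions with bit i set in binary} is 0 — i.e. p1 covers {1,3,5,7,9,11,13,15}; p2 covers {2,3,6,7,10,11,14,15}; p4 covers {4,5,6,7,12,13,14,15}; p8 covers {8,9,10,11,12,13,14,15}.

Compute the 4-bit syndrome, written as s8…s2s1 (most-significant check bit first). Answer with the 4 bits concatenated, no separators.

1010

s1 (pos 1,3,5,7,9,11,13,15): 0⊕0⊕0⊕0⊕0⊕0⊕0⊕0 = 0
s2 (pos 2,3,6,7,10,11,14,15): 0⊕0⊕0⊕0⊕0⊕0⊕1⊕0 = 1
s4 (pos 4,5,6,7,12,13,14,15): 0⊕0⊕0⊕0⊕1⊕0⊕1⊕0 = 0
s8 (pos 8,9,10,11,12,13,14,15): 1⊕0⊕0⊕0⊕1⊕0⊕1⊕0 = 1
Syndrome s8…s1 = 1010 → error at position 10.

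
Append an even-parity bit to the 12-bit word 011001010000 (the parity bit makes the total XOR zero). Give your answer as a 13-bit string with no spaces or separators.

0110010100000

XOR of the 12 data bits: 0⊕1⊕1⊕0⊕0⊕1⊕0⊕1⊕0⊕0⊕0⊕0 = 0
Parity bit = 0 (so all 13 bits XOR to 0).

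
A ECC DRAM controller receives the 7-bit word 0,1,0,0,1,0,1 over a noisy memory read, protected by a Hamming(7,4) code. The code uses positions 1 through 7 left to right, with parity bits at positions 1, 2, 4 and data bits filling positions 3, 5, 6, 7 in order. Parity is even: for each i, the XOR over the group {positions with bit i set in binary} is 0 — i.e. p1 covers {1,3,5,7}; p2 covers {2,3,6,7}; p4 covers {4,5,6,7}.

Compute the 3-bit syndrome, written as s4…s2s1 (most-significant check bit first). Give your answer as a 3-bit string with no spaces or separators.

000

s1 (pos 1,3,5,7): 0⊕0⊕1⊕1 = 0
s2 (pos 2,3,6,7): 1⊕0⊕0⊕1 = 0
s4 (pos 4,5,6,7): 0⊕1⊕0⊕1 = 0
Syndrome s4…s1 = 000 → no error.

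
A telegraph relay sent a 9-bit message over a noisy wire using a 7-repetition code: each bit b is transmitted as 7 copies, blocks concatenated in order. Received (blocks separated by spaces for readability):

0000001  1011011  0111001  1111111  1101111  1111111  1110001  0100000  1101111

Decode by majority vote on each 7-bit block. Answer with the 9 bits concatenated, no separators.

011111101

Block 1 (0000001): 1 one → 0
Block 2 (1011011): 5 ones → 1
Block 3 (0111001): 4 ones → 1
Block 4 (1111111): 7 ones → 1
Block 5 (1101111): 6 ones → 1
Block 6 (1111111): 7 ones → 1
Block 7 (1110001): 4 ones → 1
Block 8 (0100000): 1 one → 0
Block 9 (1101111): 6 ones → 1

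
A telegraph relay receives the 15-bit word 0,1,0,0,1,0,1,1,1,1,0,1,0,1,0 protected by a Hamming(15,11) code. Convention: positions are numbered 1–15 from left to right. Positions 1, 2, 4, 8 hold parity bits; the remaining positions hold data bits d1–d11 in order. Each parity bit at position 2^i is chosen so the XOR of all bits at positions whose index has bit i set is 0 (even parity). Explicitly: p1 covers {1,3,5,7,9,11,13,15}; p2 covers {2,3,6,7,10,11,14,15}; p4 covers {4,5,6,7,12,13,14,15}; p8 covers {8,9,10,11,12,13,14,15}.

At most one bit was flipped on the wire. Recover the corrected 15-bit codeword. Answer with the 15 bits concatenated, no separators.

s1 (pos 1,3,5,7,9,11,13,15): 0⊕0⊕1⊕1⊕1⊕0⊕0⊕0 = 1
s2 (pos 2,3,6,7,10,11,14,15): 1⊕0⊕0⊕1⊕1⊕0⊕1⊕0 = 0
s4 (pos 4,5,6,7,12,13,14,15): 0⊕1⊕0⊕1⊕1⊕0⊕1⊕0 = 0
s8 (pos 8,9,10,11,12,13,14,15): 1⊕1⊕1⊕0⊕1⊕0⊕1⊕0 = 1
Syndrome s8…s1 = 1001 → error at position 9.
Flip position 9: 010010111101010 → 010010110101010

010010110101010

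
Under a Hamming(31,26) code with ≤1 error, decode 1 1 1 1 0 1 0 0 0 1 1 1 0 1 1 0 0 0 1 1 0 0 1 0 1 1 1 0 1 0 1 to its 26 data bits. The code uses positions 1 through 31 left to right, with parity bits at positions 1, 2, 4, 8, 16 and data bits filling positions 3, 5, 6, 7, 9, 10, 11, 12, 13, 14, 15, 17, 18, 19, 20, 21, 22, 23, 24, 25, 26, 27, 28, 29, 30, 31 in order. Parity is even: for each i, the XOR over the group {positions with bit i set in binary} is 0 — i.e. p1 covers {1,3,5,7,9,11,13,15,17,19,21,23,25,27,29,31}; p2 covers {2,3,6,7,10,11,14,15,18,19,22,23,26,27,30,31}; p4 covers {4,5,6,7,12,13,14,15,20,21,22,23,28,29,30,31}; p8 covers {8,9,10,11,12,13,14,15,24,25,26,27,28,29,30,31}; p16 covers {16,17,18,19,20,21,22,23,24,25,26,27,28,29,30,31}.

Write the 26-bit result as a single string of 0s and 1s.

s1 (pos 1,3,5,7,9,11,13,15,17,19,21,23,25,27,29,31): 1⊕1⊕0⊕0⊕0⊕1⊕0⊕1⊕0⊕1⊕0⊕1⊕1⊕1⊕1⊕1 = 0
s2 (pos 2,3,6,7,10,11,14,15,18,19,22,23,26,27,30,31): 1⊕1⊕1⊕0⊕1⊕1⊕1⊕1⊕0⊕1⊕0⊕1⊕1⊕1⊕0⊕1 = 0
s4 (pos 4,5,6,7,12,13,14,15,20,21,22,23,28,29,30,31): 1⊕0⊕1⊕0⊕1⊕0⊕1⊕1⊕1⊕0⊕0⊕1⊕0⊕1⊕0⊕1 = 1
s8 (pos 8,9,10,11,12,13,14,15,24,25,26,27,28,29,30,31): 0⊕0⊕1⊕1⊕1⊕0⊕1⊕1⊕0⊕1⊕1⊕1⊕0⊕1⊕0⊕1 = 0
s16 (pos 16,17,18,19,20,21,22,23,24,25,26,27,28,29,30,31): 0⊕0⊕0⊕1⊕1⊕0⊕0⊕1⊕0⊕1⊕1⊕1⊕0⊕1⊕0⊕1 = 0
Syndrome s16…s1 = 00100 → error at position 4.
Flip position 4: 1111010001110110001100101110101 → 1110010001110110001100101110101
Read data bits from positions 3,5,6,7,9,10,11,12,13,14,15,17,18,19,20,21,22,23,24,25,26,27,28,29,30,31: 10100111011001100101110101

10100111011001100101110101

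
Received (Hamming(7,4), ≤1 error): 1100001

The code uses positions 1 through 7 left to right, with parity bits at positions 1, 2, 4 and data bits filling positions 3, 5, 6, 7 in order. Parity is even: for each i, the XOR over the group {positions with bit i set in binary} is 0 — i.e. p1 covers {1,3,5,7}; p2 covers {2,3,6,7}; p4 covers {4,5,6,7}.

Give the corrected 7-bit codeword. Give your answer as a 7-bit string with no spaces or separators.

1101001

s1 (pos 1,3,5,7): 1⊕0⊕0⊕1 = 0
s2 (pos 2,3,6,7): 1⊕0⊕0⊕1 = 0
s4 (pos 4,5,6,7): 0⊕0⊕0⊕1 = 1
Syndrome s4…s1 = 100 → error at position 4.
Flip position 4: 1100001 → 1101001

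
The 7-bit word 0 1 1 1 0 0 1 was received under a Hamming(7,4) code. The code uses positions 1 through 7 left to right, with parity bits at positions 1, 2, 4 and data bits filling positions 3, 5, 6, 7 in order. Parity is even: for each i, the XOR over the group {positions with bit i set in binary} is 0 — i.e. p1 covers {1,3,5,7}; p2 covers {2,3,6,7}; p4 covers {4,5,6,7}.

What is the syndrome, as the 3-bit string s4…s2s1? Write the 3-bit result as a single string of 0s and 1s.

010

s1 (pos 1,3,5,7): 0⊕1⊕0⊕1 = 0
s2 (pos 2,3,6,7): 1⊕1⊕0⊕1 = 1
s4 (pos 4,5,6,7): 1⊕0⊕0⊕1 = 0
Syndrome s4…s1 = 010 → error at position 2.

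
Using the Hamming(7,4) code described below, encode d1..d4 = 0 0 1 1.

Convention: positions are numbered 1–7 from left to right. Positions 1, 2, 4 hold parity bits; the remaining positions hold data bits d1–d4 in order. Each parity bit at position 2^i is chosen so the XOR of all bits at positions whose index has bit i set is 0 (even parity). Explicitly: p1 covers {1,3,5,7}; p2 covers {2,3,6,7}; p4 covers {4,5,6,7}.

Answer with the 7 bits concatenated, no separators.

1000011

Place data at non-parity positions: p1 p2 0 p4 0 1 1
p1 (pos 1,3,5,7): XOR of data positions = 0⊕0⊕1 = 1
p2 (pos 2,3,6,7): XOR of data positions = 0⊕1⊕1 = 0
p4 (pos 4,5,6,7): XOR of data positions = 0⊕1⊕1 = 0
Codeword: 1000011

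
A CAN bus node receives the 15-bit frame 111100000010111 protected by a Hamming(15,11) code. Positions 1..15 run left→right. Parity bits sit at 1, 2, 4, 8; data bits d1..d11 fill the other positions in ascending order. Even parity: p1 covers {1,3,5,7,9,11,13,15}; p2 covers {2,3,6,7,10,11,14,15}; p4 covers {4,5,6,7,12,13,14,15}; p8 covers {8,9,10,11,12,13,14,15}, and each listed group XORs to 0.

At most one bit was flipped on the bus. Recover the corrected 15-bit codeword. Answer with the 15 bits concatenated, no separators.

s1 (pos 1,3,5,7,9,11,13,15): 1⊕1⊕0⊕0⊕0⊕1⊕1⊕1 = 1
s2 (pos 2,3,6,7,10,11,14,15): 1⊕1⊕0⊕0⊕0⊕1⊕1⊕1 = 1
s4 (pos 4,5,6,7,12,13,14,15): 1⊕0⊕0⊕0⊕0⊕1⊕1⊕1 = 0
s8 (pos 8,9,10,11,12,13,14,15): 0⊕0⊕0⊕1⊕0⊕1⊕1⊕1 = 0
Syndrome s8…s1 = 0011 → error at position 3.
Flip position 3: 111100000010111 → 110100000010111

110100000010111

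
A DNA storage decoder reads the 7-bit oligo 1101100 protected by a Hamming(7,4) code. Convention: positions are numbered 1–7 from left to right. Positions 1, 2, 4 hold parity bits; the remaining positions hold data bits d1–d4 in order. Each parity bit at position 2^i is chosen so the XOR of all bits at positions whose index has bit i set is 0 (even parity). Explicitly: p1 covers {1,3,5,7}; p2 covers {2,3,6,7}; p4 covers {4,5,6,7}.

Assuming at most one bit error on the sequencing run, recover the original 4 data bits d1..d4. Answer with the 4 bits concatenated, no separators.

s1 (pos 1,3,5,7): 1⊕0⊕1⊕0 = 0
s2 (pos 2,3,6,7): 1⊕0⊕0⊕0 = 1
s4 (pos 4,5,6,7): 1⊕1⊕0⊕0 = 0
Syndrome s4…s1 = 010 → error at position 2.
Flip position 2: 1101100 → 1001100
Read data bits from positions 3,5,6,7: 0100

0100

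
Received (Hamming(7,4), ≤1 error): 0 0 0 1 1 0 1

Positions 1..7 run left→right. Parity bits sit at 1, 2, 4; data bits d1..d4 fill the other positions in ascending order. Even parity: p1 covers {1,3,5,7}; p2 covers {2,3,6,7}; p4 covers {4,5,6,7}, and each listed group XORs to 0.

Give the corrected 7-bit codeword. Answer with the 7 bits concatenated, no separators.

s1 (pos 1,3,5,7): 0⊕0⊕1⊕1 = 0
s2 (pos 2,3,6,7): 0⊕0⊕0⊕1 = 1
s4 (pos 4,5,6,7): 1⊕1⊕0⊕1 = 1
Syndrome s4…s1 = 110 → error at position 6.
Flip position 6: 0001101 → 0001111

0001111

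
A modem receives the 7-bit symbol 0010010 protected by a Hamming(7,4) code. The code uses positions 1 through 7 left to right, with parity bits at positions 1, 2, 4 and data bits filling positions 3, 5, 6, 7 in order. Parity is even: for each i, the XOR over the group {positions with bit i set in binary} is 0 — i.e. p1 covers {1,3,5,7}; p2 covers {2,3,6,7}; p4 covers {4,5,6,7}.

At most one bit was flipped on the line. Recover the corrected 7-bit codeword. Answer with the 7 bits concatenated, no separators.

0010110

s1 (pos 1,3,5,7): 0⊕1⊕0⊕0 = 1
s2 (pos 2,3,6,7): 0⊕1⊕1⊕0 = 0
s4 (pos 4,5,6,7): 0⊕0⊕1⊕0 = 1
Syndrome s4…s1 = 101 → error at position 5.
Flip position 5: 0010010 → 0010110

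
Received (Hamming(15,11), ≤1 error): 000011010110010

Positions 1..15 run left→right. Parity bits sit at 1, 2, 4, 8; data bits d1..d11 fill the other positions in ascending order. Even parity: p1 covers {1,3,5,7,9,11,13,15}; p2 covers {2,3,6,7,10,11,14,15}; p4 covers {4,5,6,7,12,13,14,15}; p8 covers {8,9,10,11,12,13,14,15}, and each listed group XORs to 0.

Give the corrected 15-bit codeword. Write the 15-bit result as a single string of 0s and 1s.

s1 (pos 1,3,5,7,9,11,13,15): 0⊕0⊕1⊕0⊕0⊕1⊕0⊕0 = 0
s2 (pos 2,3,6,7,10,11,14,15): 0⊕0⊕1⊕0⊕1⊕1⊕1⊕0 = 0
s4 (pos 4,5,6,7,12,13,14,15): 0⊕1⊕1⊕0⊕0⊕0⊕1⊕0 = 1
s8 (pos 8,9,10,11,12,13,14,15): 1⊕0⊕1⊕1⊕0⊕0⊕1⊕0 = 0
Syndrome s8…s1 = 0100 → error at position 4.
Flip position 4: 000011010110010 → 000111010110010

000111010110010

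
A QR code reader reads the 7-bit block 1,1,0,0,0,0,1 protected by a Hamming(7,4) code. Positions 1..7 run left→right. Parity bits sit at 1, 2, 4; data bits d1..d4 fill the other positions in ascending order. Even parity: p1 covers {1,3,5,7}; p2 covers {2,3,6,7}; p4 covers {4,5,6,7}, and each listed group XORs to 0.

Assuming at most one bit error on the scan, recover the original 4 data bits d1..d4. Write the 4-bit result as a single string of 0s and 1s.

0001

s1 (pos 1,3,5,7): 1⊕0⊕0⊕1 = 0
s2 (pos 2,3,6,7): 1⊕0⊕0⊕1 = 0
s4 (pos 4,5,6,7): 0⊕0⊕0⊕1 = 1
Syndrome s4…s1 = 100 → error at position 4.
Flip position 4: 1100001 → 1101001
Read data bits from positions 3,5,6,7: 0001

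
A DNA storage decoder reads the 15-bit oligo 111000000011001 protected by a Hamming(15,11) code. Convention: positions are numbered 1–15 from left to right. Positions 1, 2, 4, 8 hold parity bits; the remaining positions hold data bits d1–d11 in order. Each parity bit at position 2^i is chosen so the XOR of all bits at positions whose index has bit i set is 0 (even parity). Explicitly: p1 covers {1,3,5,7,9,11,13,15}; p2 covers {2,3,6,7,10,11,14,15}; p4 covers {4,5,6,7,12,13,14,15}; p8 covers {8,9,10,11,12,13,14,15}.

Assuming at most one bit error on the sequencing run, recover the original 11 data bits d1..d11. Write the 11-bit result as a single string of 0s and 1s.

s1 (pos 1,3,5,7,9,11,13,15): 1⊕1⊕0⊕0⊕0⊕1⊕0⊕1 = 0
s2 (pos 2,3,6,7,10,11,14,15): 1⊕1⊕0⊕0⊕0⊕1⊕0⊕1 = 0
s4 (pos 4,5,6,7,12,13,14,15): 0⊕0⊕0⊕0⊕1⊕0⊕0⊕1 = 0
s8 (pos 8,9,10,11,12,13,14,15): 0⊕0⊕0⊕1⊕1⊕0⊕0⊕1 = 1
Syndrome s8…s1 = 1000 → error at position 8.
Flip position 8: 111000000011001 → 111000010011001
Read data bits from positions 3,5,6,7,9,10,11,12,13,14,15: 10000011001

10000011001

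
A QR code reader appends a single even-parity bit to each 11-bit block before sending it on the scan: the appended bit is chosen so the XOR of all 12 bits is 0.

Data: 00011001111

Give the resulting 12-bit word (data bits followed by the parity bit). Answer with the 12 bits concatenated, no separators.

XOR of the 11 data bits: 0⊕0⊕0⊕1⊕1⊕0⊕0⊕1⊕1⊕1⊕1 = 0
Parity bit = 0 (so all 12 bits XOR to 0).

000110011110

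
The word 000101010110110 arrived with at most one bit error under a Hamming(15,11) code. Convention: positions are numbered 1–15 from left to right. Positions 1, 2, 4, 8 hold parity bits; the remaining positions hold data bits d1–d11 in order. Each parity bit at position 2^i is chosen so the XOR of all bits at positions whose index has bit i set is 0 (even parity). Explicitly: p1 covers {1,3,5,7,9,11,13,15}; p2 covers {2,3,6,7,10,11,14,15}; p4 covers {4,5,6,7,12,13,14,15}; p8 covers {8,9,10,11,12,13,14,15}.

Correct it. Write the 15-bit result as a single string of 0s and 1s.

s1 (pos 1,3,5,7,9,11,13,15): 0⊕0⊕0⊕0⊕0⊕1⊕1⊕0 = 0
s2 (pos 2,3,6,7,10,11,14,15): 0⊕0⊕1⊕0⊕1⊕1⊕1⊕0 = 0
s4 (pos 4,5,6,7,12,13,14,15): 1⊕0⊕1⊕0⊕0⊕1⊕1⊕0 = 0
s8 (pos 8,9,10,11,12,13,14,15): 1⊕0⊕1⊕1⊕0⊕1⊕1⊕0 = 1
Syndrome s8…s1 = 1000 → error at position 8.
Flip position 8: 000101010110110 → 000101000110110

000101000110110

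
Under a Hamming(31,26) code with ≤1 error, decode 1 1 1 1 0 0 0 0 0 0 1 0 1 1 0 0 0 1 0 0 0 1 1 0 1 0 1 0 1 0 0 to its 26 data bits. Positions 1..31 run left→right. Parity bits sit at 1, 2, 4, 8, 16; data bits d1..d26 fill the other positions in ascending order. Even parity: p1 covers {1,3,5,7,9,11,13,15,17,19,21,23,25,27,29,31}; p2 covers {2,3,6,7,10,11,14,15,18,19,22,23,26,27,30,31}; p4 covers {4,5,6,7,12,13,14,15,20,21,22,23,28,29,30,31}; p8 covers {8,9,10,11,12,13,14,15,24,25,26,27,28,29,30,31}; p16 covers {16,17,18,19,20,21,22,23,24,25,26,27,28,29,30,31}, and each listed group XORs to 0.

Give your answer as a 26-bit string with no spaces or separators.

10000010110010001101010100

s1 (pos 1,3,5,7,9,11,13,15,17,19,21,23,25,27,29,31): 1⊕1⊕0⊕0⊕0⊕1⊕1⊕0⊕0⊕0⊕0⊕1⊕1⊕1⊕1⊕0 = 0
s2 (pos 2,3,6,7,10,11,14,15,18,19,22,23,26,27,30,31): 1⊕1⊕0⊕0⊕0⊕1⊕1⊕0⊕1⊕0⊕1⊕1⊕0⊕1⊕0⊕0 = 0
s4 (pos 4,5,6,7,12,13,14,15,20,21,22,23,28,29,30,31): 1⊕0⊕0⊕0⊕0⊕1⊕1⊕0⊕0⊕0⊕1⊕1⊕0⊕1⊕0⊕0 = 0
s8 (pos 8,9,10,11,12,13,14,15,24,25,26,27,28,29,30,31): 0⊕0⊕0⊕1⊕0⊕1⊕1⊕0⊕0⊕1⊕0⊕1⊕0⊕1⊕0⊕0 = 0
s16 (pos 16,17,18,19,20,21,22,23,24,25,26,27,28,29,30,31): 0⊕0⊕1⊕0⊕0⊕0⊕1⊕1⊕0⊕1⊕0⊕1⊕0⊕1⊕0⊕0 = 0
Syndrome s16…s1 = 00000 → no error.
Read data bits from positions 3,5,6,7,9,10,11,12,13,14,15,17,18,19,20,21,22,23,24,25,26,27,28,29,30,31: 10000010110010001101010100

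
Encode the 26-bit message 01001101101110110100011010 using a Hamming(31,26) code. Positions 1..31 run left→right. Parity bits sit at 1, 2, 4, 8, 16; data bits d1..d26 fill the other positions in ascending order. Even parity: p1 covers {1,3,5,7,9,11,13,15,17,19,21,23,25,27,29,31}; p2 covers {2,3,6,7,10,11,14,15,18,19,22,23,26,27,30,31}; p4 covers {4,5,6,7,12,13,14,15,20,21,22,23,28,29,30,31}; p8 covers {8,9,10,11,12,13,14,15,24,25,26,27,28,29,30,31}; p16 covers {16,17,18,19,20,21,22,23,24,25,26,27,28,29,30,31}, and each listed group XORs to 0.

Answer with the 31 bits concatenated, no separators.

Place data at non-parity positions: p1 p2 0 p4 1 0 0 p8 1 1 0 1 1 0 1 p16 1 1 0 1 1 0 1 0 0 0 1 1 0 1 0
p1 (pos 1,3,5,7,9,11,13,15,17,19,21,23,25,27,29,31): XOR of data positions = 0⊕1⊕0⊕1⊕0⊕1⊕1⊕1⊕0⊕1⊕1⊕0⊕1⊕0⊕0 = 0
p2 (pos 2,3,6,7,10,11,14,15,18,19,22,23,26,27,30,31): XOR of data positions = 0⊕0⊕0⊕1⊕0⊕0⊕1⊕1⊕0⊕0⊕1⊕0⊕1⊕1⊕0 = 0
p4 (pos 4,5,6,7,12,13,14,15,20,21,22,23,28,29,30,31): XOR of data positions = 1⊕0⊕0⊕1⊕1⊕0⊕1⊕1⊕1⊕0⊕1⊕1⊕0⊕1⊕0 = 1
p8 (pos 8,9,10,11,12,13,14,15,24,25,26,27,28,29,30,31): XOR of data positions = 1⊕1⊕0⊕1⊕1⊕0⊕1⊕0⊕0⊕0⊕1⊕1⊕0⊕1⊕0 = 0
p16 (pos 16,17,18,19,20,21,22,23,24,25,26,27,28,29,30,31): XOR of data positions = 1⊕1⊕0⊕1⊕1⊕0⊕1⊕0⊕0⊕0⊕1⊕1⊕0⊕1⊕0 = 0
Codeword: 0001100011011010110110100011010

0001100011011010110110100011010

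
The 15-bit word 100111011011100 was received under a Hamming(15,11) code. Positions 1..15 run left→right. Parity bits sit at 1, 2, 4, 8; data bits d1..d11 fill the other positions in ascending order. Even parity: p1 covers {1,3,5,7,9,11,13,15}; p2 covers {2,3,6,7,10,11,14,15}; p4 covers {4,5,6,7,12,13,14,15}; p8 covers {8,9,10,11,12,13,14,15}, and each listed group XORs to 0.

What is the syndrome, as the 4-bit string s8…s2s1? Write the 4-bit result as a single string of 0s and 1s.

1101

s1 (pos 1,3,5,7,9,11,13,15): 1⊕0⊕1⊕0⊕1⊕1⊕1⊕0 = 1
s2 (pos 2,3,6,7,10,11,14,15): 0⊕0⊕1⊕0⊕0⊕1⊕0⊕0 = 0
s4 (pos 4,5,6,7,12,13,14,15): 1⊕1⊕1⊕0⊕1⊕1⊕0⊕0 = 1
s8 (pos 8,9,10,11,12,13,14,15): 1⊕1⊕0⊕1⊕1⊕1⊕0⊕0 = 1
Syndrome s8…s1 = 1101 → error at position 13.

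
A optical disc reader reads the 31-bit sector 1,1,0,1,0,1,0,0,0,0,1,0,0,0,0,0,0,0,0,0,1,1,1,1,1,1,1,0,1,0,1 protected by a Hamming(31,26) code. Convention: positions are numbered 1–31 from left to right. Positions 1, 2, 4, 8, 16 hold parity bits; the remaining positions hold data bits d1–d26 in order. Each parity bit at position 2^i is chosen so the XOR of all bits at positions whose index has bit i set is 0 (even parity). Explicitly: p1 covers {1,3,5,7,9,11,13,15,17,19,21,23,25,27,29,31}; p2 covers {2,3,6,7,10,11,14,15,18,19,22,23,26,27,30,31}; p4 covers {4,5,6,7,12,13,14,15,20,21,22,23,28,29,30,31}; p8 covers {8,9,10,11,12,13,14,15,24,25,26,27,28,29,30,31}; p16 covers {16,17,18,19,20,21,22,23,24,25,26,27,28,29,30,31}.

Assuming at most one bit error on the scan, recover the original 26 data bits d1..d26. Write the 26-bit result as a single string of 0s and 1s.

00100010000000011111111101

s1 (pos 1,3,5,7,9,11,13,15,17,19,21,23,25,27,29,31): 1⊕0⊕0⊕0⊕0⊕1⊕0⊕0⊕0⊕0⊕1⊕1⊕1⊕1⊕1⊕1 = 0
s2 (pos 2,3,6,7,10,11,14,15,18,19,22,23,26,27,30,31): 1⊕0⊕1⊕0⊕0⊕1⊕0⊕0⊕0⊕0⊕1⊕1⊕1⊕1⊕0⊕1 = 0
s4 (pos 4,5,6,7,12,13,14,15,20,21,22,23,28,29,30,31): 1⊕0⊕1⊕0⊕0⊕0⊕0⊕0⊕0⊕1⊕1⊕1⊕0⊕1⊕0⊕1 = 1
s8 (pos 8,9,10,11,12,13,14,15,24,25,26,27,28,29,30,31): 0⊕0⊕0⊕1⊕0⊕0⊕0⊕0⊕1⊕1⊕1⊕1⊕0⊕1⊕0⊕1 = 1
s16 (pos 16,17,18,19,20,21,22,23,24,25,26,27,28,29,30,31): 0⊕0⊕0⊕0⊕0⊕1⊕1⊕1⊕1⊕1⊕1⊕1⊕0⊕1⊕0⊕1 = 1
Syndrome s16…s1 = 11100 → error at position 28.
Flip position 28: 1101010000100000000011111110101 → 1101010000100000000011111111101
Read data bits from positions 3,5,6,7,9,10,11,12,13,14,15,17,18,19,20,21,22,23,24,25,26,27,28,29,30,31: 00100010000000011111111101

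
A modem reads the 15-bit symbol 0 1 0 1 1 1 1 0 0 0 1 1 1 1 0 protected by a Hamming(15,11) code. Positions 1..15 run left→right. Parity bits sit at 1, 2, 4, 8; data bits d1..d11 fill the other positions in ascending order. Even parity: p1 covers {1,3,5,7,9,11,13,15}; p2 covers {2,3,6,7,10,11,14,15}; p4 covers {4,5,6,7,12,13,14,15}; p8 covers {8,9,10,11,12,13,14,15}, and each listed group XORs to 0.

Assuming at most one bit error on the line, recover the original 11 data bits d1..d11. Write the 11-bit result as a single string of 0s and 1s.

s1 (pos 1,3,5,7,9,11,13,15): 0⊕0⊕1⊕1⊕0⊕1⊕1⊕0 = 0
s2 (pos 2,3,6,7,10,11,14,15): 1⊕0⊕1⊕1⊕0⊕1⊕1⊕0 = 1
s4 (pos 4,5,6,7,12,13,14,15): 1⊕1⊕1⊕1⊕1⊕1⊕1⊕0 = 1
s8 (pos 8,9,10,11,12,13,14,15): 0⊕0⊕0⊕1⊕1⊕1⊕1⊕0 = 0
Syndrome s8…s1 = 0110 → error at position 6.
Flip position 6: 010111100011110 → 010110100011110
Read data bits from positions 3,5,6,7,9,10,11,12,13,14,15: 01010011110

01010011110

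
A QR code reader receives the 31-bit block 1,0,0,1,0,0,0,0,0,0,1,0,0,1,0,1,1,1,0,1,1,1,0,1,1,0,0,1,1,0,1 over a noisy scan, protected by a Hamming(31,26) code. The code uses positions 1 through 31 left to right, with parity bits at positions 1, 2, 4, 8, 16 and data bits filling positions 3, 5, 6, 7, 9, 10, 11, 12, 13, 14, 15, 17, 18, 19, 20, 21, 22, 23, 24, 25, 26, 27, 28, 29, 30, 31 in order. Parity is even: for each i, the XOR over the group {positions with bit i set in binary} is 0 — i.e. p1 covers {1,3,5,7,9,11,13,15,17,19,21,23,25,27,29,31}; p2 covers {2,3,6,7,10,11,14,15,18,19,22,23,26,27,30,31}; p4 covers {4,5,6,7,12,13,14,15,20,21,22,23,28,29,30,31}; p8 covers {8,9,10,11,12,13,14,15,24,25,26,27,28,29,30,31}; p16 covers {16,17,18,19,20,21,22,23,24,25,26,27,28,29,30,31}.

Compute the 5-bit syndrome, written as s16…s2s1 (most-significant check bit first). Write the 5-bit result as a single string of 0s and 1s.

s1 (pos 1,3,5,7,9,11,13,15,17,19,21,23,25,27,29,31): 1⊕0⊕0⊕0⊕0⊕1⊕0⊕0⊕1⊕0⊕1⊕0⊕1⊕0⊕1⊕1 = 1
s2 (pos 2,3,6,7,10,11,14,15,18,19,22,23,26,27,30,31): 0⊕0⊕0⊕0⊕0⊕1⊕1⊕0⊕1⊕0⊕1⊕0⊕0⊕0⊕0⊕1 = 1
s4 (pos 4,5,6,7,12,13,14,15,20,21,22,23,28,29,30,31): 1⊕0⊕0⊕0⊕0⊕0⊕1⊕0⊕1⊕1⊕1⊕0⊕1⊕1⊕0⊕1 = 0
s8 (pos 8,9,10,11,12,13,14,15,24,25,26,27,28,29,30,31): 0⊕0⊕0⊕1⊕0⊕0⊕1⊕0⊕1⊕1⊕0⊕0⊕1⊕1⊕0⊕1 = 1
s16 (pos 16,17,18,19,20,21,22,23,24,25,26,27,28,29,30,31): 1⊕1⊕1⊕0⊕1⊕1⊕1⊕0⊕1⊕1⊕0⊕0⊕1⊕1⊕0⊕1 = 1
Syndrome s16…s1 = 11011 → error at position 27.

11011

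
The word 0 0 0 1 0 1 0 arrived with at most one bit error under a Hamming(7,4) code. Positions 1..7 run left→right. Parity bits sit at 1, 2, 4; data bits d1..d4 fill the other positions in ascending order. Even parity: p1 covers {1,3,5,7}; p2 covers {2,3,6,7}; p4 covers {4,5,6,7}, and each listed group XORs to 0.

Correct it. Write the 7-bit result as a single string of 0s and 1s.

0101010

s1 (pos 1,3,5,7): 0⊕0⊕0⊕0 = 0
s2 (pos 2,3,6,7): 0⊕0⊕1⊕0 = 1
s4 (pos 4,5,6,7): 1⊕0⊕1⊕0 = 0
Syndrome s4…s1 = 010 → error at position 2.
Flip position 2: 0001010 → 0101010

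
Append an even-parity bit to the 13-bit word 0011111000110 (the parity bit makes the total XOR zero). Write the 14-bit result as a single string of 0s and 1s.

XOR of the 13 data bits: 0⊕0⊕1⊕1⊕1⊕1⊕1⊕0⊕0⊕0⊕1⊕1⊕0 = 1
Parity bit = 1 (so all 14 bits XOR to 0).

00111110001101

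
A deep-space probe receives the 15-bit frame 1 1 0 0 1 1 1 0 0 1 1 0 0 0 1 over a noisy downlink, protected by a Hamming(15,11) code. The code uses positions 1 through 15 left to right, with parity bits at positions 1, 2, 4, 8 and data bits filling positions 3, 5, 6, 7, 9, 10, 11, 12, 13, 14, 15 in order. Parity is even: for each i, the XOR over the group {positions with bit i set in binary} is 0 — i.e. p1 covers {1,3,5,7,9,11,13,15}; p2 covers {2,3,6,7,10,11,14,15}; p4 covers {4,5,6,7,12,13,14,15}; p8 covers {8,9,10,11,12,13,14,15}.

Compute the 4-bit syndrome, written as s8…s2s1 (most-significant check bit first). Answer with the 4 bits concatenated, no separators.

1001

s1 (pos 1,3,5,7,9,11,13,15): 1⊕0⊕1⊕1⊕0⊕1⊕0⊕1 = 1
s2 (pos 2,3,6,7,10,11,14,15): 1⊕0⊕1⊕1⊕1⊕1⊕0⊕1 = 0
s4 (pos 4,5,6,7,12,13,14,15): 0⊕1⊕1⊕1⊕0⊕0⊕0⊕1 = 0
s8 (pos 8,9,10,11,12,13,14,15): 0⊕0⊕1⊕1⊕0⊕0⊕0⊕1 = 1
Syndrome s8…s1 = 1001 → error at position 9.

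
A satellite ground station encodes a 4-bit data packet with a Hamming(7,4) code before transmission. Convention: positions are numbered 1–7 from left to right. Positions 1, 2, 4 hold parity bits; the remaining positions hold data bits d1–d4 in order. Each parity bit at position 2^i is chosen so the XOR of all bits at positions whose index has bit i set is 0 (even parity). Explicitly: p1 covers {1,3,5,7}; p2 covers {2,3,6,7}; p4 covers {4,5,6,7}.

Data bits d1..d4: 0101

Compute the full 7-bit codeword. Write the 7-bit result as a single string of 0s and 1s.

Place data at non-parity positions: p1 p2 0 p4 1 0 1
p1 (pos 1,3,5,7): XOR of data positions = 0⊕1⊕1 = 0
p2 (pos 2,3,6,7): XOR of data positions = 0⊕0⊕1 = 1
p4 (pos 4,5,6,7): XOR of data positions = 1⊕0⊕1 = 0
Codeword: 0100101

0100101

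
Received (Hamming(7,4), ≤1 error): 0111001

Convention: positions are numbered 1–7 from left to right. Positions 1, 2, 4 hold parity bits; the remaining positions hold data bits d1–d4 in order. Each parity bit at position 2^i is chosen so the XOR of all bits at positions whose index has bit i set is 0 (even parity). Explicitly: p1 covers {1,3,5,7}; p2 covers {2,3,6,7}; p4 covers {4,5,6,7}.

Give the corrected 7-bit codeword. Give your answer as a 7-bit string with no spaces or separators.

0011001

s1 (pos 1,3,5,7): 0⊕1⊕0⊕1 = 0
s2 (pos 2,3,6,7): 1⊕1⊕0⊕1 = 1
s4 (pos 4,5,6,7): 1⊕0⊕0⊕1 = 0
Syndrome s4…s1 = 010 → error at position 2.
Flip position 2: 0111001 → 0011001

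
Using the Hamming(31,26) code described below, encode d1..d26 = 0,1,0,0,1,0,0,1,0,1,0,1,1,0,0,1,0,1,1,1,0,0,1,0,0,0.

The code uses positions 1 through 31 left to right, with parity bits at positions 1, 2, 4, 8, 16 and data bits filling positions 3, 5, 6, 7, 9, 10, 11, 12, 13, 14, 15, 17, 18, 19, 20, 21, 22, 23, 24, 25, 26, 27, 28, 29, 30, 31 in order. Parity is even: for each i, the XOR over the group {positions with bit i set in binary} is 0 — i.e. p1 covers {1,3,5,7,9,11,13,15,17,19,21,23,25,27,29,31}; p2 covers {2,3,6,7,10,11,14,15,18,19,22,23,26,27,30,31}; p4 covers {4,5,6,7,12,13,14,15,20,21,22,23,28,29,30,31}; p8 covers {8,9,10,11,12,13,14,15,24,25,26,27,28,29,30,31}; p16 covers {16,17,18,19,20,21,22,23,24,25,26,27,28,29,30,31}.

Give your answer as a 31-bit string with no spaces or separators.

0100100010010101110010111001000

Place data at non-parity positions: p1 p2 0 p4 1 0 0 p8 1 0 0 1 0 1 0 p16 1 1 0 0 1 0 1 1 1 0 0 1 0 0 0
p1 (pos 1,3,5,7,9,11,13,15,17,19,21,23,25,27,29,31): XOR of data positions = 0⊕1⊕0⊕1⊕0⊕0⊕0⊕1⊕0⊕1⊕1⊕1⊕0⊕0⊕0 = 0
p2 (pos 2,3,6,7,10,11,14,15,18,19,22,23,26,27,30,31): XOR of data positions = 0⊕0⊕0⊕0⊕0⊕1⊕0⊕1⊕0⊕0⊕1⊕0⊕0⊕0⊕0 = 1
p4 (pos 4,5,6,7,12,13,14,15,20,21,22,23,28,29,30,31): XOR of data positions = 1⊕0⊕0⊕1⊕0⊕1⊕0⊕0⊕1⊕0⊕1⊕1⊕0⊕0⊕0 = 0
p8 (pos 8,9,10,11,12,13,14,15,24,25,26,27,28,29,30,31): XOR of data positions = 1⊕0⊕0⊕1⊕0⊕1⊕0⊕1⊕1⊕0⊕0⊕1⊕0⊕0⊕0 = 0
p16 (pos 16,17,18,19,20,21,22,23,24,25,26,27,28,29,30,31): XOR of data positions = 1⊕1⊕0⊕0⊕1⊕0⊕1⊕1⊕1⊕0⊕0⊕1⊕0⊕0⊕0 = 1
Codeword: 0100100010010101110010111001000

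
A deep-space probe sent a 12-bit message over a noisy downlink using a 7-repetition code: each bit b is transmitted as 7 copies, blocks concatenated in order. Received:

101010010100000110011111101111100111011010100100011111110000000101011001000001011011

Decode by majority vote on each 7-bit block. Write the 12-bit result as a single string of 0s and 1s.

Block 1 (1010100): 3 ones → 0
Block 2 (1010000): 2 ones → 0
Block 3 (0110011): 4 ones → 1
Block 4 (1111011): 6 ones → 1
Block 5 (1110011): 5 ones → 1
Block 6 (1011010): 4 ones → 1
Block 7 (1001000): 2 ones → 0
Block 8 (1111111): 7 ones → 1
Block 9 (0000000): 0 ones → 0
Block 10 (1010110): 4 ones → 1
Block 11 (0100000): 1 one → 0
Block 12 (1011011): 5 ones → 1

001111010101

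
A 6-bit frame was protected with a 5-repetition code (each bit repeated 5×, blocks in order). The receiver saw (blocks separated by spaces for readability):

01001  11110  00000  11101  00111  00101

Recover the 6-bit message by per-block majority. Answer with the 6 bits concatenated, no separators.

010110

Block 1 (01001): 2 ones → 0
Block 2 (11110): 4 ones → 1
Block 3 (00000): 0 ones → 0
Block 4 (11101): 4 ones → 1
Block 5 (00111): 3 ones → 1
Block 6 (00101): 2 ones → 0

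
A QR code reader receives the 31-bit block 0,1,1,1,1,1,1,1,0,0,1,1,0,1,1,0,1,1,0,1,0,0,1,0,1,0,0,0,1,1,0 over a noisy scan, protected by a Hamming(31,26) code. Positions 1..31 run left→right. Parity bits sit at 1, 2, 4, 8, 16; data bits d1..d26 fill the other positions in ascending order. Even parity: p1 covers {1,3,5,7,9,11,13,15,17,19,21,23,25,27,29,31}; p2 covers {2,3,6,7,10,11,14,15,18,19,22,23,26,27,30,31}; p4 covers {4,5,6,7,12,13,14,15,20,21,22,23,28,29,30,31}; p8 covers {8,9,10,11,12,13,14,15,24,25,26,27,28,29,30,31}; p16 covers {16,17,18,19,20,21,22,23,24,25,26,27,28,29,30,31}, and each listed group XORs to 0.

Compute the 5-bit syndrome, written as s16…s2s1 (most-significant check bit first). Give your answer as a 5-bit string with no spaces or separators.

s1 (pos 1,3,5,7,9,11,13,15,17,19,21,23,25,27,29,31): 0⊕1⊕1⊕1⊕0⊕1⊕0⊕1⊕1⊕0⊕0⊕1⊕1⊕0⊕1⊕0 = 1
s2 (pos 2,3,6,7,10,11,14,15,18,19,22,23,26,27,30,31): 1⊕1⊕1⊕1⊕0⊕1⊕1⊕1⊕1⊕0⊕0⊕1⊕0⊕0⊕1⊕0 = 0
s4 (pos 4,5,6,7,12,13,14,15,20,21,22,23,28,29,30,31): 1⊕1⊕1⊕1⊕1⊕0⊕1⊕1⊕1⊕0⊕0⊕1⊕0⊕1⊕1⊕0 = 1
s8 (pos 8,9,10,11,12,13,14,15,24,25,26,27,28,29,30,31): 1⊕0⊕0⊕1⊕1⊕0⊕1⊕1⊕0⊕1⊕0⊕0⊕0⊕1⊕1⊕0 = 0
s16 (pos 16,17,18,19,20,21,22,23,24,25,26,27,28,29,30,31): 0⊕1⊕1⊕0⊕1⊕0⊕0⊕1⊕0⊕1⊕0⊕0⊕0⊕1⊕1⊕0 = 1
Syndrome s16…s1 = 10101 → error at position 21.

10101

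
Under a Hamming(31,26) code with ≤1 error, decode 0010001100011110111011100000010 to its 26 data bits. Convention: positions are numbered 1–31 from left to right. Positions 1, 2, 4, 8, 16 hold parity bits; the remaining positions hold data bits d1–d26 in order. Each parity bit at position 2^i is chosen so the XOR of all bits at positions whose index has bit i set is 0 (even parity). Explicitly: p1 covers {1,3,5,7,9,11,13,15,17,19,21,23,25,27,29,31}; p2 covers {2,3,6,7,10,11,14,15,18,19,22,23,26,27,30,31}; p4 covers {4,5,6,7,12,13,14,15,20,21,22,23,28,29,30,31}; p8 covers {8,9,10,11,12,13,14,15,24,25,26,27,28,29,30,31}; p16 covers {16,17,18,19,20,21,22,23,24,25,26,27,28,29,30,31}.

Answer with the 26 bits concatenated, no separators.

10010001111111010100000010

s1 (pos 1,3,5,7,9,11,13,15,17,19,21,23,25,27,29,31): 0⊕1⊕0⊕1⊕0⊕0⊕1⊕1⊕1⊕1⊕1⊕1⊕0⊕0⊕0⊕0 = 0
s2 (pos 2,3,6,7,10,11,14,15,18,19,22,23,26,27,30,31): 0⊕1⊕0⊕1⊕0⊕0⊕1⊕1⊕1⊕1⊕1⊕1⊕0⊕0⊕1⊕0 = 1
s4 (pos 4,5,6,7,12,13,14,15,20,21,22,23,28,29,30,31): 0⊕0⊕0⊕1⊕1⊕1⊕1⊕1⊕0⊕1⊕1⊕1⊕0⊕0⊕1⊕0 = 1
s8 (pos 8,9,10,11,12,13,14,15,24,25,26,27,28,29,30,31): 1⊕0⊕0⊕0⊕1⊕1⊕1⊕1⊕0⊕0⊕0⊕0⊕0⊕0⊕1⊕0 = 0
s16 (pos 16,17,18,19,20,21,22,23,24,25,26,27,28,29,30,31): 0⊕1⊕1⊕1⊕0⊕1⊕1⊕1⊕0⊕0⊕0⊕0⊕0⊕0⊕1⊕0 = 1
Syndrome s16…s1 = 10110 → error at position 22.
Flip position 22: 0010001100011110111011100000010 → 0010001100011110111010100000010
Read data bits from positions 3,5,6,7,9,10,11,12,13,14,15,17,18,19,20,21,22,23,24,25,26,27,28,29,30,31: 10010001111111010100000010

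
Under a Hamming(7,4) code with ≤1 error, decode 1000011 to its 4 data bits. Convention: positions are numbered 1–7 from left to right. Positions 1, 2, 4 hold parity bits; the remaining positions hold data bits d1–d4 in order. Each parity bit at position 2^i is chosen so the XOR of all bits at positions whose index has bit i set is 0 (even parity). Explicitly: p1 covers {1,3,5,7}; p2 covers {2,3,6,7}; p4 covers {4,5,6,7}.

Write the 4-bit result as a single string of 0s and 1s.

0011

s1 (pos 1,3,5,7): 1⊕0⊕0⊕1 = 0
s2 (pos 2,3,6,7): 0⊕0⊕1⊕1 = 0
s4 (pos 4,5,6,7): 0⊕0⊕1⊕1 = 0
Syndrome s4…s1 = 000 → no error.
Read data bits from positions 3,5,6,7: 0011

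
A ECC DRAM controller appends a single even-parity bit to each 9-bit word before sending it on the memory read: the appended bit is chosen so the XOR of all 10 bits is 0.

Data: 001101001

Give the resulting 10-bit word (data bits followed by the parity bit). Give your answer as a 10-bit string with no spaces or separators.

XOR of the 9 data bits: 0⊕0⊕1⊕1⊕0⊕1⊕0⊕0⊕1 = 0
Parity bit = 0 (so all 10 bits XOR to 0).

0011010010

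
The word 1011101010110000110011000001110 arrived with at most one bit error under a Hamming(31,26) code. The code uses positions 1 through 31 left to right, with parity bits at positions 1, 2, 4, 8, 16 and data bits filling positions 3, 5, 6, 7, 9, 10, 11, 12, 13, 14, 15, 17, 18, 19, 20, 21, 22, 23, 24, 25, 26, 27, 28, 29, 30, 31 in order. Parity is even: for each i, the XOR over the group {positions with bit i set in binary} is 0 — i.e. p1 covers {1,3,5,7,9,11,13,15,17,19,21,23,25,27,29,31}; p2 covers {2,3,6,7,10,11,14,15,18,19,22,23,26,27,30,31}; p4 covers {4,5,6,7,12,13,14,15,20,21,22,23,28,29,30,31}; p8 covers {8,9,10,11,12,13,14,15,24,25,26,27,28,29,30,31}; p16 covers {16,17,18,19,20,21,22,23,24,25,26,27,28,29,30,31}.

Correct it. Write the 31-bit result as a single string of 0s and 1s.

1011101010110000110001000001110

s1 (pos 1,3,5,7,9,11,13,15,17,19,21,23,25,27,29,31): 1⊕1⊕1⊕1⊕1⊕1⊕0⊕0⊕1⊕0⊕1⊕0⊕0⊕0⊕1⊕0 = 1
s2 (pos 2,3,6,7,10,11,14,15,18,19,22,23,26,27,30,31): 0⊕1⊕0⊕1⊕0⊕1⊕0⊕0⊕1⊕0⊕1⊕0⊕0⊕0⊕1⊕0 = 0
s4 (pos 4,5,6,7,12,13,14,15,20,21,22,23,28,29,30,31): 1⊕1⊕0⊕1⊕1⊕0⊕0⊕0⊕0⊕1⊕1⊕0⊕1⊕1⊕1⊕0 = 1
s8 (pos 8,9,10,11,12,13,14,15,24,25,26,27,28,29,30,31): 0⊕1⊕0⊕1⊕1⊕0⊕0⊕0⊕0⊕0⊕0⊕0⊕1⊕1⊕1⊕0 = 0
s16 (pos 16,17,18,19,20,21,22,23,24,25,26,27,28,29,30,31): 0⊕1⊕1⊕0⊕0⊕1⊕1⊕0⊕0⊕0⊕0⊕0⊕1⊕1⊕1⊕0 = 1
Syndrome s16…s1 = 10101 → error at position 21.
Flip position 21: 1011101010110000110011000001110 → 1011101010110000110001000001110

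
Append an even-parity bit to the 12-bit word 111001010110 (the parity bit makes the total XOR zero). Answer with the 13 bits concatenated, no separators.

1110010101101

XOR of the 12 data bits: 1⊕1⊕1⊕0⊕0⊕1⊕0⊕1⊕0⊕1⊕1⊕0 = 1
Parity bit = 1 (so all 13 bits XOR to 0).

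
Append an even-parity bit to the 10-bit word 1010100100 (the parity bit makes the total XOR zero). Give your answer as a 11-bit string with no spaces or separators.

XOR of the 10 data bits: 1⊕0⊕1⊕0⊕1⊕0⊕0⊕1⊕0⊕0 = 0
Parity bit = 0 (so all 11 bits XOR to 0).

10101001000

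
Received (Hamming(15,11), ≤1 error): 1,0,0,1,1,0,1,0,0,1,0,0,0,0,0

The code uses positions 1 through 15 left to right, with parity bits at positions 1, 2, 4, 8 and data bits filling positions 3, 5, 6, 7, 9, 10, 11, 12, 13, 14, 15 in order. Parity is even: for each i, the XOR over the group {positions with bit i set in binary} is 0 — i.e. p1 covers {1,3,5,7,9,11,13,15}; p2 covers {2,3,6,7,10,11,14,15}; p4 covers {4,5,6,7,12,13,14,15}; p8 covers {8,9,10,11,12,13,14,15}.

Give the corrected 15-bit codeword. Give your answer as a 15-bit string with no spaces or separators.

s1 (pos 1,3,5,7,9,11,13,15): 1⊕0⊕1⊕1⊕0⊕0⊕0⊕0 = 1
s2 (pos 2,3,6,7,10,11,14,15): 0⊕0⊕0⊕1⊕1⊕0⊕0⊕0 = 0
s4 (pos 4,5,6,7,12,13,14,15): 1⊕1⊕0⊕1⊕0⊕0⊕0⊕0 = 1
s8 (pos 8,9,10,11,12,13,14,15): 0⊕0⊕1⊕0⊕0⊕0⊕0⊕0 = 1
Syndrome s8…s1 = 1101 → error at position 13.
Flip position 13: 100110100100000 → 100110100100100

100110100100100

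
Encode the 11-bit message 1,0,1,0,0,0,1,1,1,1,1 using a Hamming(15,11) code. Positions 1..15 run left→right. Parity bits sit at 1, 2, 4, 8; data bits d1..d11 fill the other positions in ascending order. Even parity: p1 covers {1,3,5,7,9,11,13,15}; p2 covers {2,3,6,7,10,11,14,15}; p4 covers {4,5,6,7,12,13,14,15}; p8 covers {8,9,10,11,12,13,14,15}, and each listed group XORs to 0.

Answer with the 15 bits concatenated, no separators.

011101010011111

Place data at non-parity positions: p1 p2 1 p4 0 1 0 p8 0 0 1 1 1 1 1
p1 (pos 1,3,5,7,9,11,13,15): XOR of data positions = 1⊕0⊕0⊕0⊕1⊕1⊕1 = 0
p2 (pos 2,3,6,7,10,11,14,15): XOR of data positions = 1⊕1⊕0⊕0⊕1⊕1⊕1 = 1
p4 (pos 4,5,6,7,12,13,14,15): XOR of data positions = 0⊕1⊕0⊕1⊕1⊕1⊕1 = 1
p8 (pos 8,9,10,11,12,13,14,15): XOR of data positions = 0⊕0⊕1⊕1⊕1⊕1⊕1 = 1
Codeword: 011101010011111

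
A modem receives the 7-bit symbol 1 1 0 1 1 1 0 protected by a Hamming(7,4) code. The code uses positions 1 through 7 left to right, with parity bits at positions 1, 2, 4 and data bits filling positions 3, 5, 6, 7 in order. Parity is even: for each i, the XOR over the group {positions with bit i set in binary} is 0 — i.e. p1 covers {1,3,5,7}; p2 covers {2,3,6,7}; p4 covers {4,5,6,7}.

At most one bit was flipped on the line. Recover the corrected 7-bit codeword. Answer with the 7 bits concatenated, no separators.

1100110

s1 (pos 1,3,5,7): 1⊕0⊕1⊕0 = 0
s2 (pos 2,3,6,7): 1⊕0⊕1⊕0 = 0
s4 (pos 4,5,6,7): 1⊕1⊕1⊕0 = 1
Syndrome s4…s1 = 100 → error at position 4.
Flip position 4: 1101110 → 1100110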